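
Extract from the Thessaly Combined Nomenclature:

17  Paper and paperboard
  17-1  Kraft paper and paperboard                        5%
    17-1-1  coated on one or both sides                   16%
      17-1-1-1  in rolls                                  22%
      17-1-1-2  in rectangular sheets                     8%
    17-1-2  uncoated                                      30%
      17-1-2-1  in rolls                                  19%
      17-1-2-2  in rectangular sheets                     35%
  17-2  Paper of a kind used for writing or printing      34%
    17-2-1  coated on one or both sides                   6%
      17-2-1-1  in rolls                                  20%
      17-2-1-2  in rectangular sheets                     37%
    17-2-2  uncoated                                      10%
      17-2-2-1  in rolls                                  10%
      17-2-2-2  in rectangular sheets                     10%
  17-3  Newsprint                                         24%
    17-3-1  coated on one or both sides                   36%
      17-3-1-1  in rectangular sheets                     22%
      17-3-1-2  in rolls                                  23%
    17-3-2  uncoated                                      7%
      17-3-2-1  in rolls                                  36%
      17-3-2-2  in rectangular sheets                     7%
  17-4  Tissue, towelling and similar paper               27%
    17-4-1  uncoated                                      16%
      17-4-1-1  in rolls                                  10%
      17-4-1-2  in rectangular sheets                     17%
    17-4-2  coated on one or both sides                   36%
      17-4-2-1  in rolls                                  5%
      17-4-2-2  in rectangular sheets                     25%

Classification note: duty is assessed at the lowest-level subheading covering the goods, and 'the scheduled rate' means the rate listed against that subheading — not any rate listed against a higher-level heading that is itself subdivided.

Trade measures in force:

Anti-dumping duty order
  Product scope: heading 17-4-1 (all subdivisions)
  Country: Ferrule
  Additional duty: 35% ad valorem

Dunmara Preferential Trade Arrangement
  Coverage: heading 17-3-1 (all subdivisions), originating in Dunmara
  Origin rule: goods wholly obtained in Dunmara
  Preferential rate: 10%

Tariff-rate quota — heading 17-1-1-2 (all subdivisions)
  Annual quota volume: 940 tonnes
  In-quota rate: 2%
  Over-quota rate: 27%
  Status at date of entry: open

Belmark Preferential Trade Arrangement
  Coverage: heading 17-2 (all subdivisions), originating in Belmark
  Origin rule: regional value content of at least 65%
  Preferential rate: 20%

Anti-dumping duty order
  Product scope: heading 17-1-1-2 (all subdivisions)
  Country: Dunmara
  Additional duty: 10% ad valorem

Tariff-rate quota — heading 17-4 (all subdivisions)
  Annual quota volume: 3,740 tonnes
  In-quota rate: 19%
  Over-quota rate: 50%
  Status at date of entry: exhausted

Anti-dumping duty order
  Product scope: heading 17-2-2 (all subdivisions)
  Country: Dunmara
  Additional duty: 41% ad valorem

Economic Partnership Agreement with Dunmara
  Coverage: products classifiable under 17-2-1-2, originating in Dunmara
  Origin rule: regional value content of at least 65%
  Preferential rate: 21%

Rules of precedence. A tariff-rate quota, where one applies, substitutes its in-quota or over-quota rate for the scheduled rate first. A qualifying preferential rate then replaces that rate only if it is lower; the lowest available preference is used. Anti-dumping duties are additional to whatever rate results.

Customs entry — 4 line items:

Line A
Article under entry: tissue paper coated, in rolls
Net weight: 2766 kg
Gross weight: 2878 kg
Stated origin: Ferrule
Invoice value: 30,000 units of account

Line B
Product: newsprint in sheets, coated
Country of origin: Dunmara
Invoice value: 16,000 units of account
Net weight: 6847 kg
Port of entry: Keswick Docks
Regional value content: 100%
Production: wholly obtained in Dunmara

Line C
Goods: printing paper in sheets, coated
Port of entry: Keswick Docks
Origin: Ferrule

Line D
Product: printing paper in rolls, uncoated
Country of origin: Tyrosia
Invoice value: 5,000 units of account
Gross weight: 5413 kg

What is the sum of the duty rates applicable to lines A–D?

Line A: tissue paper → 17-4; coated → 17-4-2; in rolls → 17-4-2-1. Scheduled 5%. quota on 17-4 exhausted → over-quota 50%. → 50%.
Line B: newsprint → 17-3; coated → 17-3-1; in sheets → 17-3-1-1. Scheduled 22%. Dunmara agreement on 17-3-1: wholly obtained → 10% available; Dunmara agreement on 17-2-1-2: 17-3-1-1 not covered; preferential 10%. → 10%.
Line C: printing paper → 17-2; coated → 17-2-1; in sheets → 17-2-1-2. Scheduled 37%. No special measure applies. → 37%.
Line D: printing paper → 17-2; uncoated → 17-2-2; in rolls → 17-2-2-1. Scheduled 10%. No special measure applies. → 10%.
Sum: 50% + 10% + 37% + 10% = 107%.

107%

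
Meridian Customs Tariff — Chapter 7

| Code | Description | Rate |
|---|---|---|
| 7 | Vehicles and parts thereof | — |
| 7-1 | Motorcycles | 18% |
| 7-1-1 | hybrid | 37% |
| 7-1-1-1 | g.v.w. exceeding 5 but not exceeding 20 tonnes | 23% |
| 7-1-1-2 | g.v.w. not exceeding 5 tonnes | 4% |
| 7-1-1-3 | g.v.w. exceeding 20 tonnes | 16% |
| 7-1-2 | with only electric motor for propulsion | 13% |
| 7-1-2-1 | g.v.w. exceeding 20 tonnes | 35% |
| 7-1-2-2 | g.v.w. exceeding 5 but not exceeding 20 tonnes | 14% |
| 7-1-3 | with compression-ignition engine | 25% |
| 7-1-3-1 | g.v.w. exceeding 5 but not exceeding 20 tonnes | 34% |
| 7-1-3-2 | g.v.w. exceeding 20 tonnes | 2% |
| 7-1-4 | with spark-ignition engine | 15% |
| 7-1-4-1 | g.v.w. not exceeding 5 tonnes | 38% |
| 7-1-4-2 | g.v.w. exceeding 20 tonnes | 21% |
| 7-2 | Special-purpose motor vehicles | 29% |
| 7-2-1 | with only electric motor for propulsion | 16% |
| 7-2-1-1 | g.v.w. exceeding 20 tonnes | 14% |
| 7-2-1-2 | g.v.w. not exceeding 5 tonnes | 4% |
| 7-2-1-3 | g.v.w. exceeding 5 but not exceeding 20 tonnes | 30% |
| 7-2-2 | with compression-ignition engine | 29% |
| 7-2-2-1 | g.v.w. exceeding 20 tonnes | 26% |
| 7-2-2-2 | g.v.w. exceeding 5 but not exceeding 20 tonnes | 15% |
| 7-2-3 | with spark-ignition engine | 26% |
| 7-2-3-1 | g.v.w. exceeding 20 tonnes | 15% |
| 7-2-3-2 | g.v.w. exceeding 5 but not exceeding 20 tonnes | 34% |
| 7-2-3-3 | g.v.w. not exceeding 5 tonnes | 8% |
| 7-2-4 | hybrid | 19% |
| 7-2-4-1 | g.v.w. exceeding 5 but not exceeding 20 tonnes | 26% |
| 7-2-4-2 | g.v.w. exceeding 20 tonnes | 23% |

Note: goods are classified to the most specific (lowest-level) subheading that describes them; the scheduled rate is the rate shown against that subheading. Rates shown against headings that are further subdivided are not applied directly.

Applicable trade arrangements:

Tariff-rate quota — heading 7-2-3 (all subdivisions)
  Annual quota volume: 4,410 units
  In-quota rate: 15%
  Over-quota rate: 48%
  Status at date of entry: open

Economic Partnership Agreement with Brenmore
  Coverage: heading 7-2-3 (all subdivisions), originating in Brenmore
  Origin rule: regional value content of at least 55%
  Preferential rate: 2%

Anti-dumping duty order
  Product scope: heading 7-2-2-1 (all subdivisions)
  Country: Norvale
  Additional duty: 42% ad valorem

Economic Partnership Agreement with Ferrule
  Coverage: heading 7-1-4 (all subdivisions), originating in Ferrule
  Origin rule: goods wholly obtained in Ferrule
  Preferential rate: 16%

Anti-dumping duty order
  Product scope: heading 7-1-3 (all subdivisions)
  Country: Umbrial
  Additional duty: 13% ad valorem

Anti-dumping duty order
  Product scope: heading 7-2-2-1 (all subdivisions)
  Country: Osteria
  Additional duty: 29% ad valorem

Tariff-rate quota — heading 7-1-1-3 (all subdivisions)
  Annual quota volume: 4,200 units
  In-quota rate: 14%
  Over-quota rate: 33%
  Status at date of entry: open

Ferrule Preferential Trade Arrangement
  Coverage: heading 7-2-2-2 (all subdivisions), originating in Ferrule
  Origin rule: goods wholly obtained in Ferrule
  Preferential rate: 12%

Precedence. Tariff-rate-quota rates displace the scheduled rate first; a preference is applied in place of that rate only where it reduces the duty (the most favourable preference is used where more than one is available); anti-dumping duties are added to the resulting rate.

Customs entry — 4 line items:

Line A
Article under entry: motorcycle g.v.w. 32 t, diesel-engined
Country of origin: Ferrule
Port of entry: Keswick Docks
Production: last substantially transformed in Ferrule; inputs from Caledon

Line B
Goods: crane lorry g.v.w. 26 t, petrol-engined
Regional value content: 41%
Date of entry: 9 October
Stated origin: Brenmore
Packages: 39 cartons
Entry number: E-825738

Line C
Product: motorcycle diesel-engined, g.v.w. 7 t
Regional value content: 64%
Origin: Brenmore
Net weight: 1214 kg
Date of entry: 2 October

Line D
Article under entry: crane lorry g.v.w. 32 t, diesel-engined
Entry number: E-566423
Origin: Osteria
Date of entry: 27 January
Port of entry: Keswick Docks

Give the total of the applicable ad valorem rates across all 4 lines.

106%

Line A: motorcycle → 7-1; diesel-engined → 7-1-3; g.v.w. 32 t → 7-1-3-2. Scheduled 2%. Ferrule agreement on 7-1-4: 7-1-3-2 not covered; Ferrule agreement on 7-2-2-2: 7-1-3-2 not covered. → 2%.
Line B: crane lorry → 7-2; petrol-engined → 7-2-3; g.v.w. 26 t → 7-2-3-1. Scheduled 15%. quota on 7-2-3 open → in-quota 15%; Brenmore agreement on 7-2-3: RVC < 55%. → 15%.
Line C: motorcycle → 7-1; diesel-engined → 7-1-3; g.v.w. 7 t → 7-1-3-1. Scheduled 34%. Brenmore agreement on 7-2-3: 7-1-3-1 not covered. → 34%.
Line D: crane lorry → 7-2; diesel-engined → 7-2-2; g.v.w. 32 t → 7-2-2-1. Scheduled 26%. anti-dumping (Osteria, 7-2-2-1): +29%; total 26% + 29% = 55%. → 55%.
Sum: 2% + 15% + 34% + 55% = 106%.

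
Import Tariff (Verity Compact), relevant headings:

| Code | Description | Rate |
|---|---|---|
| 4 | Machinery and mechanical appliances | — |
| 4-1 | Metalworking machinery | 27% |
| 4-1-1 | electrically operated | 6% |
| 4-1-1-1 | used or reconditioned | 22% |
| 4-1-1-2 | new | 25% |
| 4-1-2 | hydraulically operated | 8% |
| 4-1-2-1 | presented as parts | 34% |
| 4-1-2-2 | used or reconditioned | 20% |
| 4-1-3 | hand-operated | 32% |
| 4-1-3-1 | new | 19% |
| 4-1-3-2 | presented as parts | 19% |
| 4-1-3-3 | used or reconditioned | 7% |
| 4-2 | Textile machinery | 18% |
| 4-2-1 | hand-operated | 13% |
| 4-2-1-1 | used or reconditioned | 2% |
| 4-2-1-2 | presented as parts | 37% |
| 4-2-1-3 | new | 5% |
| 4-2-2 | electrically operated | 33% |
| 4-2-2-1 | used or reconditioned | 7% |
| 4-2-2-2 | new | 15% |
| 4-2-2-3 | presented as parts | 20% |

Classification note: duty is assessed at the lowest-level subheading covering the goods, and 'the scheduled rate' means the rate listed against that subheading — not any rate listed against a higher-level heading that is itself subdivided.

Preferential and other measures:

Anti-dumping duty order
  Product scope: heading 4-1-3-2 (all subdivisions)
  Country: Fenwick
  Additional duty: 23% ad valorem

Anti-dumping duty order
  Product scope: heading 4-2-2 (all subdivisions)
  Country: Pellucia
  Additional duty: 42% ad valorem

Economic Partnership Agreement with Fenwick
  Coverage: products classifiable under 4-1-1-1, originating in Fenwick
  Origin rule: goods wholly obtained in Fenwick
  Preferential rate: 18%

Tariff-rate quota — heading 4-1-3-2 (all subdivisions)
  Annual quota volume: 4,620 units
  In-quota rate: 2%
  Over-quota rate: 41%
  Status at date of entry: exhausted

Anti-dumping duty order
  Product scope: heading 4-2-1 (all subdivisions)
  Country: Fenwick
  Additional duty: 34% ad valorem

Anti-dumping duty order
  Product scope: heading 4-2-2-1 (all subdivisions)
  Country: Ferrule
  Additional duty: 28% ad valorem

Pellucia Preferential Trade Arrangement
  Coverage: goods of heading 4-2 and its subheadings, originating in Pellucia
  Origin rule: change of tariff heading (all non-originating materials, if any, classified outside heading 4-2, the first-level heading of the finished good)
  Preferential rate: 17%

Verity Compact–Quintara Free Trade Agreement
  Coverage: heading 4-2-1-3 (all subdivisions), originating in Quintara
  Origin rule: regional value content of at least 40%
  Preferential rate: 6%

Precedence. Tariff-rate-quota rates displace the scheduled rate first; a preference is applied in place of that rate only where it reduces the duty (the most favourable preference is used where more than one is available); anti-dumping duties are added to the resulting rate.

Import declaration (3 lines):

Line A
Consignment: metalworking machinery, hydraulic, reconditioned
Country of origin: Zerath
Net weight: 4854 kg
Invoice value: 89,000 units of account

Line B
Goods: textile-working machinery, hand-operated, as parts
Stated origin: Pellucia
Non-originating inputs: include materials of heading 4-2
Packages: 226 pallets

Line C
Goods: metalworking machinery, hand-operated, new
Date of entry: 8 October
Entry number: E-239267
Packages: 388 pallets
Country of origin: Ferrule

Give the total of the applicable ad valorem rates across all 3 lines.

76%

Line A: metalworking → 4-1; hydraulic → 4-1-2; reconditioned → 4-1-2-2. Scheduled 20%. No special measure applies. → 20%.
Line B: textile-working → 4-2; hand-operated → 4-2-1; as parts → 4-2-1-2. Scheduled 37%. Pellucia agreement on 4-2: CTH not met. → 37%.
Line C: metalworking → 4-1; hand-operated → 4-1-3; new → 4-1-3-1. Scheduled 19%. No special measure applies. → 19%.
Sum: 20% + 37% + 19% = 76%.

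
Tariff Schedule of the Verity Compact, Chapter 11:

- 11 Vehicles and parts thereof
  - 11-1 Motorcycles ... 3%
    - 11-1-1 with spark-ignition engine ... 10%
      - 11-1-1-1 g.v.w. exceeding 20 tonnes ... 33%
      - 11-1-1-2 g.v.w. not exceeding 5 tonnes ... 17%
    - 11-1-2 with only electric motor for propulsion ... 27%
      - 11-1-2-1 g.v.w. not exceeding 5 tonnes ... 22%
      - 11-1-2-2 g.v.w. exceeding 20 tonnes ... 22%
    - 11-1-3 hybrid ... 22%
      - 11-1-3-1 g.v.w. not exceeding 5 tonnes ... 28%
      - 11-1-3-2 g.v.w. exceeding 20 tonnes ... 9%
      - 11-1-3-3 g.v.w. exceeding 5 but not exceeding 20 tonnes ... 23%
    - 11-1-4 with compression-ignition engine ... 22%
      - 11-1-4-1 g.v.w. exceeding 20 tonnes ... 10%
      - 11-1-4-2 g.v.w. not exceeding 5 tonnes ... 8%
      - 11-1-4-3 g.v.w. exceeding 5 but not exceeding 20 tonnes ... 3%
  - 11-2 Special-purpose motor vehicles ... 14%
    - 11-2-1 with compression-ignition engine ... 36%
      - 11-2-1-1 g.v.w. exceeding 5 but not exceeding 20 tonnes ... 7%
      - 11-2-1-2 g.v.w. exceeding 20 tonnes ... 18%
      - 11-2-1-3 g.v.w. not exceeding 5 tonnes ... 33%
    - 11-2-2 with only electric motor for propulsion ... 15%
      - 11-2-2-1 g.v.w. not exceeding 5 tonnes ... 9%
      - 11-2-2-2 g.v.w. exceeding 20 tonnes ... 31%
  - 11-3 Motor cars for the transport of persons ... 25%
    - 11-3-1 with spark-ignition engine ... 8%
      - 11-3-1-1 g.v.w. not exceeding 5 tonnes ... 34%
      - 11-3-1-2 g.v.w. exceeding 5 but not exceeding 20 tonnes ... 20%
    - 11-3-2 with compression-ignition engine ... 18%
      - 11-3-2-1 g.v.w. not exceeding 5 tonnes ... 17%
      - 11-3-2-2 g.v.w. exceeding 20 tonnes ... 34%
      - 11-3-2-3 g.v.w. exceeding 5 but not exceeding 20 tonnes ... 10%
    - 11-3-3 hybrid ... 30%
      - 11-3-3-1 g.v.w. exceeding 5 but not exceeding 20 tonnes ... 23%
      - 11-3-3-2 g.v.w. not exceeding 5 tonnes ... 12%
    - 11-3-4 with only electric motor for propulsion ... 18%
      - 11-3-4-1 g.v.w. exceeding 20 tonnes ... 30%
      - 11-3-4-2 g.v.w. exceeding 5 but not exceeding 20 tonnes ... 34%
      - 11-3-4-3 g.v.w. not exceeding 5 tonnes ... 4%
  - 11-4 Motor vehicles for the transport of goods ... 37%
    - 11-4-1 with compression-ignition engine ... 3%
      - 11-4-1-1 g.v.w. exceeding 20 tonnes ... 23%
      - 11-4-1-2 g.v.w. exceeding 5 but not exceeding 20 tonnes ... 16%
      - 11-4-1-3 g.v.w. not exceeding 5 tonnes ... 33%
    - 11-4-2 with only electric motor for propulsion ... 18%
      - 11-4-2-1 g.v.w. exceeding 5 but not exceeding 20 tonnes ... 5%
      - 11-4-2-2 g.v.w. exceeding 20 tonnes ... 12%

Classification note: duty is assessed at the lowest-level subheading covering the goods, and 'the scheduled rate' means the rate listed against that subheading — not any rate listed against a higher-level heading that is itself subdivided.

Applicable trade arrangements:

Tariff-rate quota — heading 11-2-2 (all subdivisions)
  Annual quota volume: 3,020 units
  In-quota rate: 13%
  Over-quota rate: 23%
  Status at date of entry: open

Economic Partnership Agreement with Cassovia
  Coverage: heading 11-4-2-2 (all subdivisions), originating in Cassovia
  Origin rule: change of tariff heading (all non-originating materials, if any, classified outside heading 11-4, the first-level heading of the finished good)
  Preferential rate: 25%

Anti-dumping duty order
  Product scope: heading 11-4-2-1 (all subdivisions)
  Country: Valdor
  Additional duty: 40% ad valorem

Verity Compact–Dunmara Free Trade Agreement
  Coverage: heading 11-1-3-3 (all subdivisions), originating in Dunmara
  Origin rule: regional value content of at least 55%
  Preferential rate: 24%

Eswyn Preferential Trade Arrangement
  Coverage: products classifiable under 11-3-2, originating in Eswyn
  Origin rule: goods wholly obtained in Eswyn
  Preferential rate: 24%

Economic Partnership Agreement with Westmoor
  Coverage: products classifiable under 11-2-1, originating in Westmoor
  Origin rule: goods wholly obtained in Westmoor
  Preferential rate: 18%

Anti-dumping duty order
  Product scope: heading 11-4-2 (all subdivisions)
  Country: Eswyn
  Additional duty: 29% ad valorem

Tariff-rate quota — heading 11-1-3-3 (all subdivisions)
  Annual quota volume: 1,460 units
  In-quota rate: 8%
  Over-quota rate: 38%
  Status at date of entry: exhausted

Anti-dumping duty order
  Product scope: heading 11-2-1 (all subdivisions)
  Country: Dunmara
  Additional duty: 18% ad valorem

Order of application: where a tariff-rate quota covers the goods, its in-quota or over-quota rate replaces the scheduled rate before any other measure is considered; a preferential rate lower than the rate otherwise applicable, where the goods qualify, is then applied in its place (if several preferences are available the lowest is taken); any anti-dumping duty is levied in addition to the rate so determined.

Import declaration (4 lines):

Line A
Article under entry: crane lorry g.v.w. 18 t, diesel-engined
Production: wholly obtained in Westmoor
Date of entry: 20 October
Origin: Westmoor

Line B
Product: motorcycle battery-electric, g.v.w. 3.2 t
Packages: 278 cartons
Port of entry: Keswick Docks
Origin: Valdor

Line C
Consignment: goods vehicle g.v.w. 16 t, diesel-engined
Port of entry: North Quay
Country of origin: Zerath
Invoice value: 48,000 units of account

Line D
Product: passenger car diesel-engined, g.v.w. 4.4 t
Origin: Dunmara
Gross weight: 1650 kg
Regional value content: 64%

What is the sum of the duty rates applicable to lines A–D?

Line A: crane lorry → 11-2; diesel-engined → 11-2-1; g.v.w. 18 t → 11-2-1-1. Scheduled 7%. Westmoor agreement on 11-2-1: wholly obtained → 18% available; preference 18% not lower than 7% → no reduction. → 7%.
Line B: motorcycle → 11-1; battery-electric → 11-1-2; g.v.w. 3.2 t → 11-1-2-1. Scheduled 22%. No special measure applies. → 22%.
Line C: goods vehicle → 11-4; diesel-engined → 11-4-1; g.v.w. 16 t → 11-4-1-2. Scheduled 16%. No special measure applies. → 16%.
Line D: passenger car → 11-3; diesel-engined → 11-3-2; g.v.w. 4.4 t → 11-3-2-1. Scheduled 17%. Dunmara agreement on 11-1-3-3: 11-3-2-1 not covered. → 17%.
Sum: 7% + 22% + 16% + 17% = 62%.

62%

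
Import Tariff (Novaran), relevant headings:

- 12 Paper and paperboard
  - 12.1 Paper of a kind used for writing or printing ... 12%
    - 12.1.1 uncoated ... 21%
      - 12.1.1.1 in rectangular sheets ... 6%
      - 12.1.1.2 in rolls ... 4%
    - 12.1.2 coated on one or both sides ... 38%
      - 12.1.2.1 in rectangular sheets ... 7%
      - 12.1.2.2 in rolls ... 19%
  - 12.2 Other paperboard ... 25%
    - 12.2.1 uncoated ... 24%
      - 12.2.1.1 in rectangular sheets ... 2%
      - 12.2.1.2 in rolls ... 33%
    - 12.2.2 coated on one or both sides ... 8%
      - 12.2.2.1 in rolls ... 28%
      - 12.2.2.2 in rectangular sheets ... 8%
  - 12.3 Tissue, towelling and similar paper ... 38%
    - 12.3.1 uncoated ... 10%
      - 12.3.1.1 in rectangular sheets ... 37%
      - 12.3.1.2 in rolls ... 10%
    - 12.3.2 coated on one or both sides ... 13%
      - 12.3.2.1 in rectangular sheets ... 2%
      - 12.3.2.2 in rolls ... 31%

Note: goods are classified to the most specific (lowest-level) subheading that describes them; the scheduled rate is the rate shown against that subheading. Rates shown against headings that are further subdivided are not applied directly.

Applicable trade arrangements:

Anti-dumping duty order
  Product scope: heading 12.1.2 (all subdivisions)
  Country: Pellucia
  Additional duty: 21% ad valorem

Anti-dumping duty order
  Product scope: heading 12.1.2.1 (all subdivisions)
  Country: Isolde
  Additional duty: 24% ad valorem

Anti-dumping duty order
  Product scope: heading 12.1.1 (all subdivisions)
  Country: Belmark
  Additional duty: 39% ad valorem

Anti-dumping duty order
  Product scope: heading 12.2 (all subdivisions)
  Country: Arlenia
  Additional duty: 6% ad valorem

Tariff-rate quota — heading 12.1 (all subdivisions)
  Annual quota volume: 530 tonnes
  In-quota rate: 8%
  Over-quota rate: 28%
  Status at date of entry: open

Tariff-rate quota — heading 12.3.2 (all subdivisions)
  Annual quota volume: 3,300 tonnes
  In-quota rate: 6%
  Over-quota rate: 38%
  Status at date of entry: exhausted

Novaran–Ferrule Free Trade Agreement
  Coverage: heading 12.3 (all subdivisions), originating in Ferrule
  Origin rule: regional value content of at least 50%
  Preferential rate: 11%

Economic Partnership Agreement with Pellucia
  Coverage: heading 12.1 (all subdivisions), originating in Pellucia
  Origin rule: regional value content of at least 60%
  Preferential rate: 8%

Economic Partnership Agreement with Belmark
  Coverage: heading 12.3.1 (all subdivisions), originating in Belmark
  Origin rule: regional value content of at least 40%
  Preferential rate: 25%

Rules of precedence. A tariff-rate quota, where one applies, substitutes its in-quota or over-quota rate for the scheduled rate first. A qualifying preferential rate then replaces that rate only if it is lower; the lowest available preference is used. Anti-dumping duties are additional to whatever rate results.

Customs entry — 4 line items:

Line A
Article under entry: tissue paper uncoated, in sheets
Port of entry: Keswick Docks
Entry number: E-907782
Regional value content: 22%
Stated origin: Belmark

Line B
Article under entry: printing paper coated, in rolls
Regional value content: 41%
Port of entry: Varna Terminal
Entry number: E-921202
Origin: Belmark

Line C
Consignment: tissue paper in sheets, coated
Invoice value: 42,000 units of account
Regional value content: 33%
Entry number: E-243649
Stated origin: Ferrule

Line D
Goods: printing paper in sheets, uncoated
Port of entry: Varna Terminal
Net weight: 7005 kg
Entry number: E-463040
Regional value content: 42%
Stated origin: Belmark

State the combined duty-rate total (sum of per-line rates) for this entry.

Line A: tissue paper → 12.3; uncoated → 12.3.1; in sheets → 12.3.1.1. Scheduled 37%. Belmark agreement on 12.3.1: RVC < 40%. → 37%.
Line B: printing paper → 12.1; coated → 12.1.2; in rolls → 12.1.2.2. Scheduled 19%. quota on 12.1 open → in-quota 8%; Belmark agreement on 12.3.1: 12.1.2.2 not covered. → 8%.
Line C: tissue paper → 12.3; coated → 12.3.2; in sheets → 12.3.2.1. Scheduled 2%. quota on 12.3.2 exhausted → over-quota 38%; Ferrule agreement on 12.3: RVC < 50%. → 38%.
Line D: printing paper → 12.1; uncoated → 12.1.1; in sheets → 12.1.1.1. Scheduled 6%. quota on 12.1 open → in-quota 8%; Belmark agreement on 12.3.1: 12.1.1.1 not covered; anti-dumping (Belmark, 12.1.1): +39%; total 8% + 39% = 47%. → 47%.
Sum: 37% + 8% + 38% + 47% = 130%.

130%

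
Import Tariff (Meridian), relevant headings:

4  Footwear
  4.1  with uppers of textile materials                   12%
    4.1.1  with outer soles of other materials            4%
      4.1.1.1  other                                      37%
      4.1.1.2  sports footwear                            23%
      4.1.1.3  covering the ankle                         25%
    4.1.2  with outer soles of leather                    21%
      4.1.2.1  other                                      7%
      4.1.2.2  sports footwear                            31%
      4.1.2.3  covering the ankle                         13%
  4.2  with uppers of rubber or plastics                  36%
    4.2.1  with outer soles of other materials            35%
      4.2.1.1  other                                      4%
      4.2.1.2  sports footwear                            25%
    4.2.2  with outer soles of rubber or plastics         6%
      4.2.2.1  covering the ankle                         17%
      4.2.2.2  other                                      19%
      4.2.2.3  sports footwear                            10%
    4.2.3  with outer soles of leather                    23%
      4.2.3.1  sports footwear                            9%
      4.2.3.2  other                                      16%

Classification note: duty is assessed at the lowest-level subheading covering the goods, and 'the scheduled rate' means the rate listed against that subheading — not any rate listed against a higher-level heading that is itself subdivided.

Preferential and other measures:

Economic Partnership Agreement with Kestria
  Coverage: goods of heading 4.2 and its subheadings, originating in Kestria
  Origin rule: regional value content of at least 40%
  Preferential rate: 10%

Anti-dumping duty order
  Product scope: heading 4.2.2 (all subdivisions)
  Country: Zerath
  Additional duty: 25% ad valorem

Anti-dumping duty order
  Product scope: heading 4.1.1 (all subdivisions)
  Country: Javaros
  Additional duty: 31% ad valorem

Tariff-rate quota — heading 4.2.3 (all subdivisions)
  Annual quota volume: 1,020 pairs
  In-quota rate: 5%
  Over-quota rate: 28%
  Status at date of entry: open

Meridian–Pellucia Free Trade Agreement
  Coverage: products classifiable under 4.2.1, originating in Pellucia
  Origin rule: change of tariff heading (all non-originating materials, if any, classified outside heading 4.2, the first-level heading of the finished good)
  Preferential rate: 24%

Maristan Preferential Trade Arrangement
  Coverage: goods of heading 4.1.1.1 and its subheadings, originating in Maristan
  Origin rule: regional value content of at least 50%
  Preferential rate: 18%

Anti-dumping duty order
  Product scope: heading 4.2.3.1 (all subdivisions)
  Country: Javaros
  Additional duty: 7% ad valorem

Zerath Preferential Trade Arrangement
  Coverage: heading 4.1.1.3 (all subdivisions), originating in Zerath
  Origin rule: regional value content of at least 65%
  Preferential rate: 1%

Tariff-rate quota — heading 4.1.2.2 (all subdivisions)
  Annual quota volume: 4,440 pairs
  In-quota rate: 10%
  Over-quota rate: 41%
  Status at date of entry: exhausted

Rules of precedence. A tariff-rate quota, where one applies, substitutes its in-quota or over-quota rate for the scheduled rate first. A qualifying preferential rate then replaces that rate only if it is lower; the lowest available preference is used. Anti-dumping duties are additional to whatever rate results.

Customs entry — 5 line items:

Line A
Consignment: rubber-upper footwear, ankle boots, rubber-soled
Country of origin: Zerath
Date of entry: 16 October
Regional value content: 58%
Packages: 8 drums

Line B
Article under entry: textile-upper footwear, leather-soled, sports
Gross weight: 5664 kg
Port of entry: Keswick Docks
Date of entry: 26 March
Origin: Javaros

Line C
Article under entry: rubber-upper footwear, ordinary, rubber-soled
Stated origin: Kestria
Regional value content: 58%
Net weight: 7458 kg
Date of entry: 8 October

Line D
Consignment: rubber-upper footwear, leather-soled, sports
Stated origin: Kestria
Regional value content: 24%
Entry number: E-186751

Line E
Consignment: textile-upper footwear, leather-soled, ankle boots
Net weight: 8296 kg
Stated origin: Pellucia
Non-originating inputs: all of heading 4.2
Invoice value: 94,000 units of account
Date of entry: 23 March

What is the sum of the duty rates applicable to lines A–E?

111%

Line A: rubber-upper → 4.2; rubber-soled → 4.2.2; ankle boots → 4.2.2.1. Scheduled 17%. Zerath agreement on 4.1.1.3: 4.2.2.1 not covered; anti-dumping (Zerath, 4.2.2): +25%; total 17% + 25% = 42%. → 42%.
Line B: textile-upper → 4.1; leather-soled → 4.1.2; sports → 4.1.2.2. Scheduled 31%. quota on 4.1.2.2 exhausted → over-quota 41%. → 41%.
Line C: rubber-upper → 4.2; rubber-soled → 4.2.2; ordinary → 4.2.2.2. Scheduled 19%. Kestria agreement on 4.2: RVC ≥ 40% → 10% available; preferential 10%. → 10%.
Line D: rubber-upper → 4.2; leather-soled → 4.2.3; sports → 4.2.3.1. Scheduled 9%. quota on 4.2.3 open → in-quota 5%; Kestria agreement on 4.2: RVC < 40%. → 5%.
Line E: textile-upper → 4.1; leather-soled → 4.1.2; ankle boots → 4.1.2.3. Scheduled 13%. Pellucia agreement on 4.2.1: 4.1.2.3 not covered. → 13%.
Sum: 42% + 41% + 10% + 5% + 13% = 111%.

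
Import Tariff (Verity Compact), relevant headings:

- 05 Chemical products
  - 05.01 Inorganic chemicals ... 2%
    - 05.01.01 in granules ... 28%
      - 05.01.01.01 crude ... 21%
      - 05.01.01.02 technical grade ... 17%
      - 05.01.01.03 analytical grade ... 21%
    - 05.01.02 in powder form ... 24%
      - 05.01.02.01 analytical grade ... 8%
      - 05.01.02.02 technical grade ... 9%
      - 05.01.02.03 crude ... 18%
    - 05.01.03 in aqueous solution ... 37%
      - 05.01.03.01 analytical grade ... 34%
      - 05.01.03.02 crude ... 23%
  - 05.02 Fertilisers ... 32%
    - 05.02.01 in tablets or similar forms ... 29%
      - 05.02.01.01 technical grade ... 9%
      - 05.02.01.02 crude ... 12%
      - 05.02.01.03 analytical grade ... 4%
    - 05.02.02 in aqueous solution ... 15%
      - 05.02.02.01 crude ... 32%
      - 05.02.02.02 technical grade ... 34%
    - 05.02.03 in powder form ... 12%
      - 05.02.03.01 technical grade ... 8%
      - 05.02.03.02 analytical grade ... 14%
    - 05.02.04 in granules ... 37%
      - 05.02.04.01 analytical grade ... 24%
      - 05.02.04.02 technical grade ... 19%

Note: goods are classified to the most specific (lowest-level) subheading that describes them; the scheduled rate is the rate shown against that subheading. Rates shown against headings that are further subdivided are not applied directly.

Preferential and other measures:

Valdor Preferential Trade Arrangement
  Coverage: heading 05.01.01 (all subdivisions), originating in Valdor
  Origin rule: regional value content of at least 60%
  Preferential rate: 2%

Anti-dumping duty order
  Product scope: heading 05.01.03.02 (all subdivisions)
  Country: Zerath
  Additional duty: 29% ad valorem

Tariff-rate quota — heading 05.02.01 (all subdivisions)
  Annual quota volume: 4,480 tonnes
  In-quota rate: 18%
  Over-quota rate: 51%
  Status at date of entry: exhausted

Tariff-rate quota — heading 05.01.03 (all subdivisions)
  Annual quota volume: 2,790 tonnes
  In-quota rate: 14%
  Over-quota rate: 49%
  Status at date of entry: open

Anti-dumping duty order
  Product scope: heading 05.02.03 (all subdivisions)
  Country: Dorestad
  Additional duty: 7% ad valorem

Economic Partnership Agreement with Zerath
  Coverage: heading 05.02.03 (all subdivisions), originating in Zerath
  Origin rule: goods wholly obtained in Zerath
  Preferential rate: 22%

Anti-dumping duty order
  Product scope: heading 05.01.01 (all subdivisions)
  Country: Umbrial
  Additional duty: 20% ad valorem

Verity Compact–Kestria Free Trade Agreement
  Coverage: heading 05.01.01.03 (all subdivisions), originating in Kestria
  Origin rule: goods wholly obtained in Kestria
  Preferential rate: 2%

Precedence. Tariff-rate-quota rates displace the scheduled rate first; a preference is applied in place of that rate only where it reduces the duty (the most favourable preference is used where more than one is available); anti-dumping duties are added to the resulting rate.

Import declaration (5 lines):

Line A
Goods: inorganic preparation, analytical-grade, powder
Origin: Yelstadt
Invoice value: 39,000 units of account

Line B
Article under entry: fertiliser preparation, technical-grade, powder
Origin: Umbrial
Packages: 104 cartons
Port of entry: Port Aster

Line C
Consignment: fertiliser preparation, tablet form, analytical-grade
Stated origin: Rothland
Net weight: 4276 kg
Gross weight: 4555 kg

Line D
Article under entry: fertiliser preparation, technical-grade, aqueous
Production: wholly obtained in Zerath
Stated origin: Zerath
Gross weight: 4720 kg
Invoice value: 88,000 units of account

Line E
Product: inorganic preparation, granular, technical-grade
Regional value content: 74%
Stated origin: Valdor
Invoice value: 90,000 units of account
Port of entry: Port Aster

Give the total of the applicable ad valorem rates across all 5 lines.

Line A: inorganic → 05.01; powder → 05.01.02; analytical-grade → 05.01.02.01. Scheduled 8%. No special measure applies. → 8%.
Line B: fertiliser → 05.02; powder → 05.02.03; technical-grade → 05.02.03.01. Scheduled 8%. No special measure applies. → 8%.
Line C: fertiliser → 05.02; tablet form → 05.02.01; analytical-grade → 05.02.01.03. Scheduled 4%. quota on 05.02.01 exhausted → over-quota 51%. → 51%.
Line D: fertiliser → 05.02; aqueous → 05.02.02; technical-grade → 05.02.02.02. Scheduled 34%. Zerath agreement on 05.02.03: 05.02.02.02 not covered. → 34%.
Line E: inorganic → 05.01; granular → 05.01.01; technical-grade → 05.01.01.02. Scheduled 17%. Valdor agreement on 05.01.01: RVC ≥ 60% → 2% available; preferential 2%. → 2%.
Sum: 8% + 8% + 51% + 34% + 2% = 103%.

103%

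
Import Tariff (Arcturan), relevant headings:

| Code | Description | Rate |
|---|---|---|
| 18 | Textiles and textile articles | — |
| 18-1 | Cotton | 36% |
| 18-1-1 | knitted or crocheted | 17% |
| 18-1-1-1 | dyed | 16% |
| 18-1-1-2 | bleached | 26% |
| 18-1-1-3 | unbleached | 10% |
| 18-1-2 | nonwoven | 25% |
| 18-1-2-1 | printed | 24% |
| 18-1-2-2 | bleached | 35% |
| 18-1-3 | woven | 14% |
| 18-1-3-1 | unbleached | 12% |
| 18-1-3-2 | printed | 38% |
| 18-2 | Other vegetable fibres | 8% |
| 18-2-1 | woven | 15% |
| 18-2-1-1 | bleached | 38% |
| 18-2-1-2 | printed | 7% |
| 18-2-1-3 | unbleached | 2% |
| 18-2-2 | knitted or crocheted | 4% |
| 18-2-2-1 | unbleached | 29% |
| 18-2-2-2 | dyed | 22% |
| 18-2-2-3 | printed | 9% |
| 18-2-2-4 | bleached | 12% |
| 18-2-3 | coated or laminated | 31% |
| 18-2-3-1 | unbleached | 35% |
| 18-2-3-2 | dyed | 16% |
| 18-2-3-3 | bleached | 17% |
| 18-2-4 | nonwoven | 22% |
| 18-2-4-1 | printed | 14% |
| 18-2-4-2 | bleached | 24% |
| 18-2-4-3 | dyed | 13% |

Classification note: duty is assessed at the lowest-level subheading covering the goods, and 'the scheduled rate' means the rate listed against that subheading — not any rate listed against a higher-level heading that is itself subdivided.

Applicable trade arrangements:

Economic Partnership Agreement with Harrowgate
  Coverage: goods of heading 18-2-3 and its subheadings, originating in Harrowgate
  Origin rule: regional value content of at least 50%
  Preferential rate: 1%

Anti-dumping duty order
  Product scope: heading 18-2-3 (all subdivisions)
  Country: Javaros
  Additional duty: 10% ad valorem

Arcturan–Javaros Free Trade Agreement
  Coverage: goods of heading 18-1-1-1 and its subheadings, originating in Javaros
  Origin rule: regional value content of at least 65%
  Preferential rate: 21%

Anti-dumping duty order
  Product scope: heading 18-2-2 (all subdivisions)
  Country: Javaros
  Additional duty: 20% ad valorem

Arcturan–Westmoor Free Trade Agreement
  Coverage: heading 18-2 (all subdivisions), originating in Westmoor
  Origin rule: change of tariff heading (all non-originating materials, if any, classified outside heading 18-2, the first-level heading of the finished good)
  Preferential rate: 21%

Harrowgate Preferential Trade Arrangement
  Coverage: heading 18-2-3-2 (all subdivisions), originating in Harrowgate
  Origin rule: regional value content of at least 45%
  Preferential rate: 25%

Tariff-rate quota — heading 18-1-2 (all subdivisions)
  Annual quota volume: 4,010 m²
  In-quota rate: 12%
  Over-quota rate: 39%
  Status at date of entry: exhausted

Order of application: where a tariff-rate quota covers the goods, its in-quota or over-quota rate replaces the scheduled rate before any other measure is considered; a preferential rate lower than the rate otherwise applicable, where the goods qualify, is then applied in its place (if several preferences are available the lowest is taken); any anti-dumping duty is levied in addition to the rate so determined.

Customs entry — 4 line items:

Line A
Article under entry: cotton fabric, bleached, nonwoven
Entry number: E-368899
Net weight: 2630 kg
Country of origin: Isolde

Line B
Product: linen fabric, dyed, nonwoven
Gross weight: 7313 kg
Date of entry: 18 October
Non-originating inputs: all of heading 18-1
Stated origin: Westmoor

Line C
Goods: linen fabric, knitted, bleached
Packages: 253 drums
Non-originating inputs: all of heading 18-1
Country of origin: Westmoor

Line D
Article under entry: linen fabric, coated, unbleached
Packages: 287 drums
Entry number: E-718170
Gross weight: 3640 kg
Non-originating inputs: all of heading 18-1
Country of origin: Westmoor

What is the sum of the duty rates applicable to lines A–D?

Line A: cotton → 18-1; nonwoven → 18-1-2; bleached → 18-1-2-2. Scheduled 35%. quota on 18-1-2 exhausted → over-quota 39%. → 39%.
Line B: linen → 18-2; nonwoven → 18-2-4; dyed → 18-2-4-3. Scheduled 13%. Westmoor agreement on 18-2: CTH met → 21% available; preference 21% not lower than 13% → no reduction. → 13%.
Line C: linen → 18-2; knitted → 18-2-2; bleached → 18-2-2-4. Scheduled 12%. Westmoor agreement on 18-2: CTH met → 21% available; preference 21% not lower than 12% → no reduction. → 12%.
Line D: linen → 18-2; coated → 18-2-3; unbleached → 18-2-3-1. Scheduled 35%. Westmoor agreement on 18-2: CTH met → 21% available; preferential 21%. → 21%.
Sum: 39% + 13% + 12% + 21% = 85%.

85%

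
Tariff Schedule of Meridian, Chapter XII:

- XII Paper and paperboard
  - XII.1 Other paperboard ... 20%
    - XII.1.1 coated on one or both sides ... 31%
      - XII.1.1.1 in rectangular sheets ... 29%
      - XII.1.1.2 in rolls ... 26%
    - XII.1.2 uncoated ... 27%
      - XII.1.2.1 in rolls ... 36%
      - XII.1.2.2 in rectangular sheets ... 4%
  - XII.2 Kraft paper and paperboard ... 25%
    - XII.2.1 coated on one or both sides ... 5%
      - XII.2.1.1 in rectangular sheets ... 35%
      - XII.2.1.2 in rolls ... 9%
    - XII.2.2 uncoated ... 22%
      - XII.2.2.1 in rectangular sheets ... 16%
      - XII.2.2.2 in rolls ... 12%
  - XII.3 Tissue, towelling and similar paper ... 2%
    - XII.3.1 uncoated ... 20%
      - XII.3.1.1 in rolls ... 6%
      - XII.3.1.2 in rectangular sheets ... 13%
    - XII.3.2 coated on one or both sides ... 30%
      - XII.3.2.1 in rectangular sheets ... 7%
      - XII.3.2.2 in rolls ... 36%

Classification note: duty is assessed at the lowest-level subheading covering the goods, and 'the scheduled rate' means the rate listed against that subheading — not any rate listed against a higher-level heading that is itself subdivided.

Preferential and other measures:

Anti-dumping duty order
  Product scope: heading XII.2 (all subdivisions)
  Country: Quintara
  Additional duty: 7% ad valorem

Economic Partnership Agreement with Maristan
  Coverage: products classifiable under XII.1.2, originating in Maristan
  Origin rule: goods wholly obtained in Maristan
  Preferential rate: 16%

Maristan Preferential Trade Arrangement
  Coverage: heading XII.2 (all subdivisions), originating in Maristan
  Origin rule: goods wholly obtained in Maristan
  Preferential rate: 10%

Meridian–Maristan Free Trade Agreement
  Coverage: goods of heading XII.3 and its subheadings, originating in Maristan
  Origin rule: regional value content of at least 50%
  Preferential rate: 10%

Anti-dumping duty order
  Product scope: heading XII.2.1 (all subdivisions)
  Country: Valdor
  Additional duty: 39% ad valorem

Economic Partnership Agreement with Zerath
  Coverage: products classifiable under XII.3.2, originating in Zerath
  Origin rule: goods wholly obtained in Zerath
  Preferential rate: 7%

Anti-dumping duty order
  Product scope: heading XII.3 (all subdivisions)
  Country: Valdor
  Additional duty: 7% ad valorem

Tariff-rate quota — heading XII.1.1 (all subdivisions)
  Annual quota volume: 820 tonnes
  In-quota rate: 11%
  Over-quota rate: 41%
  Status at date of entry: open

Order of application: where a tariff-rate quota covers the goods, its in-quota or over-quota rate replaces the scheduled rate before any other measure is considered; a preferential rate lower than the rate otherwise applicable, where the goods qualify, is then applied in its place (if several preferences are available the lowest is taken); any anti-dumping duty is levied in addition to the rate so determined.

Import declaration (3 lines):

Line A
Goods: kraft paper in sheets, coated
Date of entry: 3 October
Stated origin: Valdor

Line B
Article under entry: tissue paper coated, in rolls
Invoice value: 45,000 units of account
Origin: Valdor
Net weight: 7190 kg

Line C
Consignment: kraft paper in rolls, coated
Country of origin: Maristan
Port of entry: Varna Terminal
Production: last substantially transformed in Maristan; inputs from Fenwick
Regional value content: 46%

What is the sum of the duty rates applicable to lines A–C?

126%

Line A: kraft paper → XII.2; coated → XII.2.1; in sheets → XII.2.1.1. Scheduled 35%. anti-dumping (Valdor, XII.2.1): +39%; total 35% + 39% = 74%. → 74%.
Line B: tissue paper → XII.3; coated → XII.3.2; in rolls → XII.3.2.2. Scheduled 36%. anti-dumping (Valdor, XII.3): +7%; total 36% + 7% = 43%. → 43%.
Line C: kraft paper → XII.2; coated → XII.2.1; in rolls → XII.2.1.2. Scheduled 9%. Maristan agreement on XII.1.2: XII.2.1.2 not covered; Maristan agreement on XII.2: not wholly obtained; Maristan agreement on XII.3: XII.2.1.2 not covered. → 9%.
Sum: 74% + 43% + 9% = 126%.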